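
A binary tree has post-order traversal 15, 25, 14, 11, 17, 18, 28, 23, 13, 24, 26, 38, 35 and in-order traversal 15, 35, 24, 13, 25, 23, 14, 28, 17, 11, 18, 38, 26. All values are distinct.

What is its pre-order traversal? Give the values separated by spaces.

35 15 38 24 13 23 25 28 14 18 17 11 26

The last element of post-order is the root; it splits in-order into left and right subtrees.
Root 35: left subtree has 1 node {15}, right has 11 {24, 13, 25, 23, 14, 28, 17, 11, 18, 38, 26}.
  Root 38: left subtree has 9 nodes {24, 13, 25, 23, 14, 28, 17, 11, 18}, right has 1 {26}.
    Root 24: left subtree has 0 nodes { }, right has 8 {13, 25, 23, 14, 28, 17, 11, 18}.
      Root 13: left subtree has 0 nodes { }, right has 7 {25, 23, 14, 28, 17, 11, 18}.
        Root 23: left subtree has 1 node {25}, right has 5 {14, 28, 17, 11, 18}.
          Root 28: left subtree has 1 node {14}, right has 3 {17, 11, 18}.
            Root 18: left subtree has 2 nodes {17, 11}, right has 0 { }.
              Root 17: left subtree has 0 nodes { }, right has 1 {11}.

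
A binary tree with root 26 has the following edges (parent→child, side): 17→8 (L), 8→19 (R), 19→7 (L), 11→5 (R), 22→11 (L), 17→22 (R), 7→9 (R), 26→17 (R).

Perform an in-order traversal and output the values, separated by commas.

In-order visits the left subtree, then the node, then the right subtree.
At 26: no left child.
Visit 26.
At 26: go right to 17.
  At 17: go left to 8.
    At 8: no left child.
    Visit 8.
    At 8: go right to 19.
      At 19: go left to 7.
        At 7: no left child.
        Visit 7.
        At 7: go right to 9.
          9 is a leaf — visit 9.
      Visit 19.
      At 19: no right child.
  Visit 17.
  At 17: go right to 22.
    At 22: go left to 11.
      At 11: no left child.
      Visit 11.
      At 11: go right to 5.
        5 is a leaf — visit 5.
    Visit 22.
    At 22: no right child.

26, 8, 7, 9, 19, 17, 11, 5, 22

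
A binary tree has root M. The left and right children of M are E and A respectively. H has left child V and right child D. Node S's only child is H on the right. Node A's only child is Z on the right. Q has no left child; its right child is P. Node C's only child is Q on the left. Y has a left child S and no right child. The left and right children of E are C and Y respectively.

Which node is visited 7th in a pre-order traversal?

S

Pre-order visits the node, then its left subtree, then its right subtree.
Visit M.
At M: go left to E.
  Visit E.
  At E: go left to C.
    Visit C.
    At C: go left to Q.
      Visit Q.
      At Q: no left child.
      At Q: go right to P.
        P is a leaf — visit P.
    At C: no right child.
  At E: go right to Y.
    Visit Y.
    At Y: go left to S.
      Visit S.
      At S: no left child.
      At S: go right to H.
        Visit H.
        At H: go left to V.
          V is a leaf — visit V.
        At H: go right to D.
          D is a leaf — visit D.
    At Y: no right child.
At M: go right to A.
  Visit A.
  At A: no left child.
  At A: go right to Z.
    Z is a leaf — visit Z.
Full pre-order sequence: M, E, C, Q, P, Y, S, H, V, D, A, Z.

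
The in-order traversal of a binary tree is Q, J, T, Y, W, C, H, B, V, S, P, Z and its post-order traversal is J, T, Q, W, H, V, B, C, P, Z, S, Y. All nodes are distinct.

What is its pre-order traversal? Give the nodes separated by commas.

Y, Q, T, J, S, C, W, B, H, V, Z, P

The last element of post-order is the root; it splits in-order into left and right subtrees.
Root Y: left subtree has 3 nodes {Q, J, T}, right has 8 {W, C, H, B, V, S, P, Z}.
  Root Q: left subtree has 0 nodes { }, right has 2 {J, T}.
    Root T: left subtree has 1 node {J}, right has 0 { }.
  Root S: left subtree has 5 nodes {W, C, H, B, V}, right has 2 {P, Z}.
    Root C: left subtree has 1 node {W}, right has 3 {H, B, V}.
      Root B: left subtree has 1 node {H}, right has 1 {V}.
    Root Z: left subtree has 1 node {P}, right has 0 { }.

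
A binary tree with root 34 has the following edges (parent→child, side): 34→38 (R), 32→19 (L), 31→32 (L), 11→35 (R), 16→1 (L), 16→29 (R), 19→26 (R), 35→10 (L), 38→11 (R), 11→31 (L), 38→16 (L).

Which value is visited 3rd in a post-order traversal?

Post-order visits the left subtree, then the right subtree, then the node.
At 34: no left child.
At 34: go right to 38.
  At 38: go left to 16.
    At 16: go left to 1.
      1 is a leaf — visit 1.
    At 16: go right to 29.
      29 is a leaf — visit 29.
    Visit 16.
  At 38: go right to 11.
    At 11: go left to 31.
      At 31: go left to 32.
        At 32: go left to 19.
          At 19: no left child.
          At 19: go right to 26.
            26 is a leaf — visit 26.
          Visit 19.
        At 32: no right child.
        Visit 32.
      At 31: no right child.
      Visit 31.
    At 11: go right to 35.
      At 35: go left to 10.
        10 is a leaf — visit 10.
      At 35: no right child.
      Visit 35.
    Visit 11.
  Visit 38.
Visit 34.
Full post-order sequence: 1, 29, 16, 26, 19, 32, 31, 10, 35, 11, 38, 34.

16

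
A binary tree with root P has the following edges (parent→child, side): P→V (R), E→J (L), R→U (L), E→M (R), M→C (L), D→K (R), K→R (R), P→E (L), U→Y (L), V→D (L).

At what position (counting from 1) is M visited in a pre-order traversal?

Pre-order visits the node, then its left subtree, then its right subtree.
Visit P.
At P: go left to E.
  Visit E.
  At E: go left to J.
    J is a leaf — visit J.
  At E: go right to M.
    Visit M.
    At M: go left to C.
      C is a leaf — visit C.
    At M: no right child.
At P: go right to V.
  Visit V.
  At V: go left to D.
    Visit D.
    At D: no left child.
    At D: go right to K.
      Visit K.
      At K: no left child.
      At K: go right to R.
        Visit R.
        At R: go left to U.
          Visit U.
          At U: go left to Y.
            Y is a leaf — visit Y.
          At U: no right child.
        At R: no right child.
  At V: no right child.
Full pre-order sequence: P, E, J, M, C, V, D, K, R, U, Y.

4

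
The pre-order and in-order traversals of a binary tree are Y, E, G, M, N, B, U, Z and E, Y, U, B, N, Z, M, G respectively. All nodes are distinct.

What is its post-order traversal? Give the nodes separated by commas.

The first element of pre-order is the root; it splits in-order into left and right subtrees.
Root Y: left subtree has 1 node {E}, right has 6 {U, B, N, Z, M, G}.
  Root G: left subtree has 5 nodes {U, B, N, Z, M}, right has 0 { }.
    Root M: left subtree has 4 nodes {U, B, N, Z}, right has 0 { }.
      Root N: left subtree has 2 nodes {U, B}, right has 1 {Z}.
        Root B: left subtree has 1 node {U}, right has 0 { }.

E, U, B, Z, N, M, G, Y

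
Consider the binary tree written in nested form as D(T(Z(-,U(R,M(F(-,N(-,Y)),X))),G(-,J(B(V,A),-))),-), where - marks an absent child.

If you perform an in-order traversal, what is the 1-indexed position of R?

In-order visits the left subtree, then the node, then the right subtree.
At D: go left to T.
  At T: go left to Z.
    At Z: no left child.
    Visit Z.
    At Z: go right to U.
      At U: go left to R.
        R is a leaf — visit R.
      Visit U.
      At U: go right to M.
        At M: go left to F.
          At F: no left child.
          Visit F.
          At F: go right to N.
            At N: no left child.
            Visit N.
            At N: go right to Y.
              Y is a leaf — visit Y.
        Visit M.
        At M: go right to X.
          X is a leaf — visit X.
  Visit T.
  At T: go right to G.
    At G: no left child.
    Visit G.
    At G: go right to J.
      At J: go left to B.
        At B: go left to V.
          V is a leaf — visit V.
        Visit B.
        At B: go right to A.
          A is a leaf — visit A.
      Visit J.
      At J: no right child.
Visit D.
At D: no right child.
Full in-order sequence: Z, R, U, F, N, Y, M, X, T, G, V, B, A, J, D.

2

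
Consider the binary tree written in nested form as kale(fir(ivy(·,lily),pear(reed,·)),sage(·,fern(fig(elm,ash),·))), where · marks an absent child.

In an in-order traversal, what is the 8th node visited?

In-order visits the left subtree, then the node, then the right subtree.
At kale: go left to fir.
  At fir: go left to ivy.
    At ivy: no left child.
    Visit ivy.
    At ivy: go right to lily.
      lily is a leaf — visit lily.
  Visit fir.
  At fir: go right to pear.
    At pear: go left to reed.
      reed is a leaf — visit reed.
    Visit pear.
    At pear: no right child.
Visit kale.
At kale: go right to sage.
  At sage: no left child.
  Visit sage.
  At sage: go right to fern.
    At fern: go left to fig.
      At fig: go left to elm.
        elm is a leaf — visit elm.
      Visit fig.
      At fig: go right to ash.
        ash is a leaf — visit ash.
    Visit fern.
    At fern: no right child.
Full in-order sequence: ivy, lily, fir, reed, pear, kale, sage, elm, fig, ash, fern.

elm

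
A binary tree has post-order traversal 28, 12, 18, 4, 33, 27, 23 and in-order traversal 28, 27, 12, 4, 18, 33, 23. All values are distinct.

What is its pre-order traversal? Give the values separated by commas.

The last element of post-order is the root; it splits in-order into left and right subtrees.
Root 23: left subtree has 6 nodes {28, 27, 12, 4, 18, 33}, right has 0 { }.
  Root 27: left subtree has 1 node {28}, right has 4 {12, 4, 18, 33}.
    Root 33: left subtree has 3 nodes {12, 4, 18}, right has 0 { }.
      Root 4: left subtree has 1 node {12}, right has 1 {18}.

23, 27, 28, 33, 4, 12, 18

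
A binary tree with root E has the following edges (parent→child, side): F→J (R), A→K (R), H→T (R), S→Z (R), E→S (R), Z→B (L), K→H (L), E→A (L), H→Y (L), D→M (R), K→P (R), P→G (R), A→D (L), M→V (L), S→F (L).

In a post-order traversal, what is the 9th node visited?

K

Post-order visits the left subtree, then the right subtree, then the node.
At E: go left to A.
  At A: go left to D.
    At D: no left child.
    At D: go right to M.
      At M: go left to V.
        V is a leaf — visit V.
      At M: no right child.
      Visit M.
    Visit D.
  At A: go right to K.
    At K: go left to H.
      At H: go left to Y.
        Y is a leaf — visit Y.
      At H: go right to T.
        T is a leaf — visit T.
      Visit H.
    At K: go right to P.
      At P: no left child.
      At P: go right to G.
        G is a leaf — visit G.
      Visit P.
    Visit K.
  Visit A.
At E: go right to S.
  At S: go left to F.
    At F: no left child.
    At F: go right to J.
      J is a leaf — visit J.
    Visit F.
  At S: go right to Z.
    At Z: go left to B.
      B is a leaf — visit B.
    At Z: no right child.
    Visit Z.
  Visit S.
Visit E.
Full post-order sequence: V, M, D, Y, T, H, G, P, K, A, J, F, B, Z, S, E.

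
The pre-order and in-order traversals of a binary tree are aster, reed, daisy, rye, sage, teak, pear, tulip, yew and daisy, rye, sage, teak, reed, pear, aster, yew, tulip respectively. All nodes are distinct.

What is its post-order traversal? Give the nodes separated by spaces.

The first element of pre-order is the root; it splits in-order into left and right subtrees.
Root aster: left subtree has 6 nodes {daisy, rye, sage, teak, reed, pear}, right has 2 {yew, tulip}.
  Root reed: left subtree has 4 nodes {daisy, rye, sage, teak}, right has 1 {pear}.
    Root daisy: left subtree has 0 nodes { }, right has 3 {rye, sage, teak}.
      Root rye: left subtree has 0 nodes { }, right has 2 {sage, teak}.
        Root sage: left subtree has 0 nodes { }, right has 1 {teak}.
  Root tulip: left subtree has 1 node {yew}, right has 0 { }.

teak sage rye daisy pear reed yew tulip aster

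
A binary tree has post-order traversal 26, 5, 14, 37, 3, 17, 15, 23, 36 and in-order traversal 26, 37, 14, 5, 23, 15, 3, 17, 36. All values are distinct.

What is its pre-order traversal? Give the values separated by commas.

36, 23, 37, 26, 14, 5, 15, 17, 3

The last element of post-order is the root; it splits in-order into left and right subtrees.
Root 36: left subtree has 8 nodes {26, 37, 14, 5, 23, 15, 3, 17}, right has 0 { }.
  Root 23: left subtree has 4 nodes {26, 37, 14, 5}, right has 3 {15, 3, 17}.
    Root 37: left subtree has 1 node {26}, right has 2 {14, 5}.
      Root 14: left subtree has 0 nodes { }, right has 1 {5}.
    Root 15: left subtree has 0 nodes { }, right has 2 {3, 17}.
      Root 17: left subtree has 1 node {3}, right has 0 { }.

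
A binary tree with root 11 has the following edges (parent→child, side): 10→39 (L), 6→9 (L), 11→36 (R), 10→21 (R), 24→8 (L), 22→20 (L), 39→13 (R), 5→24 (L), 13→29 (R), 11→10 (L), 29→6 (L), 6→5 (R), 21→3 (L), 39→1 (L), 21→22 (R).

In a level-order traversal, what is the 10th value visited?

Level-order visits nodes level by level from the root, left to right within each level.
Level 0: 11
Level 1: 10, 36
Level 2: 39, 21
Level 3: 1, 13, 3, 22
Level 4: 29, 20
Level 5: 6
Level 6: 9, 5
Level 7: 24
Level 8: 8
Full level-order sequence: 11, 10, 36, 39, 21, 1, 13, 3, 22, 29, 20, 6, 9, 5, 24, 8.

29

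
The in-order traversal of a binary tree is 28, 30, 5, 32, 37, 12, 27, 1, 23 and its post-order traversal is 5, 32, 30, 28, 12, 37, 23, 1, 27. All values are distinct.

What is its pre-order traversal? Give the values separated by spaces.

27 37 28 30 32 5 12 1 23

The last element of post-order is the root; it splits in-order into left and right subtrees.
Root 27: left subtree has 6 nodes {28, 30, 5, 32, 37, 12}, right has 2 {1, 23}.
  Root 37: left subtree has 4 nodes {28, 30, 5, 32}, right has 1 {12}.
    Root 28: left subtree has 0 nodes { }, right has 3 {30, 5, 32}.
      Root 30: left subtree has 0 nodes { }, right has 2 {5, 32}.
        Root 32: left subtree has 1 node {5}, right has 0 { }.
  Root 1: left subtree has 0 nodes { }, right has 1 {23}.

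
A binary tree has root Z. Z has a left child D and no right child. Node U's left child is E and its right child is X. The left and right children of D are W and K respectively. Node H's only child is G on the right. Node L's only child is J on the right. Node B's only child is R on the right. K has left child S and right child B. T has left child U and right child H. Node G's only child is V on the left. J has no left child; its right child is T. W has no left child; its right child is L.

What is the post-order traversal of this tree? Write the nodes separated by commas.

E, X, U, V, G, H, T, J, L, W, S, R, B, K, D, Z

Post-order visits the left subtree, then the right subtree, then the node.
At Z: go left to D.
  At D: go left to W.
    At W: no left child.
    At W: go right to L.
      At L: no left child.
      At L: go right to J.
        At J: no left child.
        At J: go right to T.
          At T: go left to U.
            At U: go left to E.
              E is a leaf — visit E.
            At U: go right to X.
              X is a leaf — visit X.
            Visit U.
          At T: go right to H.
            At H: no left child.
            At H: go right to G.
              At G: go left to V.
                V is a leaf — visit V.
              At G: no right child.
              Visit G.
            Visit H.
          Visit T.
        Visit J.
      Visit L.
    Visit W.
  At D: go right to K.
    At K: go left to S.
      S is a leaf — visit S.
    At K: go right to B.
      At B: no left child.
      At B: go right to R.
        R is a leaf — visit R.
      Visit B.
    Visit K.
  Visit D.
At Z: no right child.
Visit Z.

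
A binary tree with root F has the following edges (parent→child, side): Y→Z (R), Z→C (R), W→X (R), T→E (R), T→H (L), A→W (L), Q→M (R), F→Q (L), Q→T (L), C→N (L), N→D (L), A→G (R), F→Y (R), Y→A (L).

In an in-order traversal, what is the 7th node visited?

W

In-order visits the left subtree, then the node, then the right subtree.
At F: go left to Q.
  At Q: go left to T.
    At T: go left to H.
      H is a leaf — visit H.
    Visit T.
    At T: go right to E.
      E is a leaf — visit E.
  Visit Q.
  At Q: go right to M.
    M is a leaf — visit M.
Visit F.
At F: go right to Y.
  At Y: go left to A.
    At A: go left to W.
      At W: no left child.
      Visit W.
      At W: go right to X.
        X is a leaf — visit X.
    Visit A.
    At A: go right to G.
      G is a leaf — visit G.
  Visit Y.
  At Y: go right to Z.
    At Z: no left child.
    Visit Z.
    At Z: go right to C.
      At C: go left to N.
        At N: go left to D.
          D is a leaf — visit D.
        Visit N.
        At N: no right child.
      Visit C.
      At C: no right child.
Full in-order sequence: H, T, E, Q, M, F, W, X, A, G, Y, Z, D, N, C.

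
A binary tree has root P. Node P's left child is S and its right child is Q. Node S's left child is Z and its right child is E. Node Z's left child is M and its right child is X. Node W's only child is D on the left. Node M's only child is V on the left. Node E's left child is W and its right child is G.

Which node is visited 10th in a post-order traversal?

Q

Post-order visits the left subtree, then the right subtree, then the node.
At P: go left to S.
  At S: go left to Z.
    At Z: go left to M.
      At M: go left to V.
        V is a leaf — visit V.
      At M: no right child.
      Visit M.
    At Z: go right to X.
      X is a leaf — visit X.
    Visit Z.
  At S: go right to E.
    At E: go left to W.
      At W: go left to D.
        D is a leaf — visit D.
      At W: no right child.
      Visit W.
    At E: go right to G.
      G is a leaf — visit G.
    Visit E.
  Visit S.
At P: go right to Q.
  Q is a leaf — visit Q.
Visit P.
Full post-order sequence: V, M, X, Z, D, W, G, E, S, Q, P.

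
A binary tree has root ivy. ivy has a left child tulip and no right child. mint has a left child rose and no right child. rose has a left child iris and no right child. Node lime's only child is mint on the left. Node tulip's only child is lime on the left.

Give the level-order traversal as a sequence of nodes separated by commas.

Level-order visits nodes level by level from the root, left to right within each level.
Level 0: ivy
Level 1: tulip
Level 2: lime
Level 3: mint
Level 4: rose
Level 5: iris

ivy, tulip, lime, mint, rose, iris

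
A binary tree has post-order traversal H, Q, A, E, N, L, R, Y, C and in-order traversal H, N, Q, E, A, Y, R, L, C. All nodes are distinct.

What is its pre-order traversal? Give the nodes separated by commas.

The last element of post-order is the root; it splits in-order into left and right subtrees.
Root C: left subtree has 8 nodes {H, N, Q, E, A, Y, R, L}, right has 0 { }.
  Root Y: left subtree has 5 nodes {H, N, Q, E, A}, right has 2 {R, L}.
    Root N: left subtree has 1 node {H}, right has 3 {Q, E, A}.
      Root E: left subtree has 1 node {Q}, right has 1 {A}.
    Root R: left subtree has 0 nodes { }, right has 1 {L}.

C, Y, N, H, E, Q, A, R, L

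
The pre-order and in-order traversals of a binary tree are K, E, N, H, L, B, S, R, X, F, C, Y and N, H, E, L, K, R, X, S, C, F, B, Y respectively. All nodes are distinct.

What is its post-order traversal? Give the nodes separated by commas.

H, N, L, E, X, R, C, F, S, Y, B, K

The first element of pre-order is the root; it splits in-order into left and right subtrees.
Root K: left subtree has 4 nodes {N, H, E, L}, right has 7 {R, X, S, C, F, B, Y}.
  Root E: left subtree has 2 nodes {N, H}, right has 1 {L}.
    Root N: left subtree has 0 nodes { }, right has 1 {H}.
  Root B: left subtree has 5 nodes {R, X, S, C, F}, right has 1 {Y}.
    Root S: left subtree has 2 nodes {R, X}, right has 2 {C, F}.
      Root R: left subtree has 0 nodes { }, right has 1 {X}.
      Root F: left subtree has 1 node {C}, right has 0 { }.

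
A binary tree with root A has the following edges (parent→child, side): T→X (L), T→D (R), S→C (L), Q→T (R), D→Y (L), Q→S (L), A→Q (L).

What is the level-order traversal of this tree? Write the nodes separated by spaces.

A Q S T C X D Y

Level-order visits nodes level by level from the root, left to right within each level.
Level 0: A
Level 1: Q
Level 2: S, T
Level 3: C, X, D
Level 4: Y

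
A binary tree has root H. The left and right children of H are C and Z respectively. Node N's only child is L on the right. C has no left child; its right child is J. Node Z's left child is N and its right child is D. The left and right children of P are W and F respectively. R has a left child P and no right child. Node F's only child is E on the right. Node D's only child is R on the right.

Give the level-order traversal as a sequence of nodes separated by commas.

H, C, Z, J, N, D, L, R, P, W, F, E

Level-order visits nodes level by level from the root, left to right within each level.
Level 0: H
Level 1: C, Z
Level 2: J, N, D
Level 3: L, R
Level 4: P
Level 5: W, F
Level 6: E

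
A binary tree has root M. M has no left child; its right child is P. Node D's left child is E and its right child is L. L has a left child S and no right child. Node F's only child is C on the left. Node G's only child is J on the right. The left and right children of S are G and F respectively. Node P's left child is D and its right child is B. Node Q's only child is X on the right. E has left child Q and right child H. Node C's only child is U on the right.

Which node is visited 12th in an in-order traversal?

In-order visits the left subtree, then the node, then the right subtree.
At M: no left child.
Visit M.
At M: go right to P.
  At P: go left to D.
    At D: go left to E.
      At E: go left to Q.
        At Q: no left child.
        Visit Q.
        At Q: go right to X.
          X is a leaf — visit X.
      Visit E.
      At E: go right to H.
        H is a leaf — visit H.
    Visit D.
    At D: go right to L.
      At L: go left to S.
        At S: go left to G.
          At G: no left child.
          Visit G.
          At G: go right to J.
            J is a leaf — visit J.
        Visit S.
        At S: go right to F.
          At F: go left to C.
            At C: no left child.
            Visit C.
            At C: go right to U.
              U is a leaf — visit U.
          Visit F.
          At F: no right child.
      Visit L.
      At L: no right child.
  Visit P.
  At P: go right to B.
    B is a leaf — visit B.
Full in-order sequence: M, Q, X, E, H, D, G, J, S, C, U, F, L, P, B.

F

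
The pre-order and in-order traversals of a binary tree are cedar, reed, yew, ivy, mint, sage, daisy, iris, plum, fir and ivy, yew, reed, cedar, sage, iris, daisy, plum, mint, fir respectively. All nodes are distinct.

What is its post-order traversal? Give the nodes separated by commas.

ivy, yew, reed, iris, plum, daisy, sage, fir, mint, cedar

The first element of pre-order is the root; it splits in-order into left and right subtrees.
Root cedar: left subtree has 3 nodes {ivy, yew, reed}, right has 6 {sage, iris, daisy, plum, mint, fir}.
  Root reed: left subtree has 2 nodes {ivy, yew}, right has 0 { }.
    Root yew: left subtree has 1 node {ivy}, right has 0 { }.
  Root mint: left subtree has 4 nodes {sage, iris, daisy, plum}, right has 1 {fir}.
    Root sage: left subtree has 0 nodes { }, right has 3 {iris, daisy, plum}.
      Root daisy: left subtree has 1 node {iris}, right has 1 {plum}.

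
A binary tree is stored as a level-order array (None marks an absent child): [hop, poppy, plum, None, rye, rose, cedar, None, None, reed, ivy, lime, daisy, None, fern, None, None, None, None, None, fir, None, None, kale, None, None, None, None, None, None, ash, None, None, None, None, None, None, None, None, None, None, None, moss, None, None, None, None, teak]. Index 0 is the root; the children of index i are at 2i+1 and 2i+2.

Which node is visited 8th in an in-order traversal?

In-order visits the left subtree, then the node, then the right subtree.
At hop: go left to poppy.
  At poppy: no left child.
  Visit poppy.
  At poppy: go right to rye.
    At rye: go left to reed.
      At reed: no left child.
      Visit reed.
      At reed: go right to fir.
        At fir: no left child.
        Visit fir.
        At fir: go right to moss.
          moss is a leaf — visit moss.
    Visit rye.
    At rye: go right to ivy.
      ivy is a leaf — visit ivy.
Visit hop.
At hop: go right to plum.
  At plum: go left to rose.
    At rose: go left to lime.
      At lime: go left to kale.
        At kale: go left to teak.
          teak is a leaf — visit teak.
        Visit kale.
        At kale: no right child.
      Visit lime.
      At lime: no right child.
    Visit rose.
    At rose: go right to daisy.
      daisy is a leaf — visit daisy.
  Visit plum.
  At plum: go right to cedar.
    At cedar: no left child.
    Visit cedar.
    At cedar: go right to fern.
      At fern: no left child.
      Visit fern.
      At fern: go right to ash.
        ash is a leaf — visit ash.
Full in-order sequence: poppy, reed, fir, moss, rye, ivy, hop, teak, kale, lime, rose, daisy, plum, cedar, fern, ash.

teak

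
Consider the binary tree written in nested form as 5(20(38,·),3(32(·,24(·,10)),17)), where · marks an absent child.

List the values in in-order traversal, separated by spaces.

38 20 5 32 24 10 3 17

In-order visits the left subtree, then the node, then the right subtree.
At 5: go left to 20.
  At 20: go left to 38.
    38 is a leaf — visit 38.
  Visit 20.
  At 20: no right child.
Visit 5.
At 5: go right to 3.
  At 3: go left to 32.
    At 32: no left child.
    Visit 32.
    At 32: go right to 24.
      At 24: no left child.
      Visit 24.
      At 24: go right to 10.
        10 is a leaf — visit 10.
  Visit 3.
  At 3: go right to 17.
    17 is a leaf — visit 17.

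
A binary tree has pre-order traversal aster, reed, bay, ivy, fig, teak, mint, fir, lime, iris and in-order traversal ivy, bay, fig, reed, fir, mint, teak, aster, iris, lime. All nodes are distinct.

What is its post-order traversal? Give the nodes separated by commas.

ivy, fig, bay, fir, mint, teak, reed, iris, lime, aster

The first element of pre-order is the root; it splits in-order into left and right subtrees.
Root aster: left subtree has 7 nodes {ivy, bay, fig, reed, fir, mint, teak}, right has 2 {iris, lime}.
  Root reed: left subtree has 3 nodes {ivy, bay, fig}, right has 3 {fir, mint, teak}.
    Root bay: left subtree has 1 node {ivy}, right has 1 {fig}.
    Root teak: left subtree has 2 nodes {fir, mint}, right has 0 { }.
      Root mint: left subtree has 1 node {fir}, right has 0 { }.
  Root lime: left subtree has 1 node {iris}, right has 0 { }.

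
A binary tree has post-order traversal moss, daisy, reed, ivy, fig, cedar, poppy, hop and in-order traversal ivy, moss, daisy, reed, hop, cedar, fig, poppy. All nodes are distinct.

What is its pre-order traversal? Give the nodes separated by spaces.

hop ivy reed daisy moss poppy cedar fig

The last element of post-order is the root; it splits in-order into left and right subtrees.
Root hop: left subtree has 4 nodes {ivy, moss, daisy, reed}, right has 3 {cedar, fig, poppy}.
  Root ivy: left subtree has 0 nodes { }, right has 3 {moss, daisy, reed}.
    Root reed: left subtree has 2 nodes {moss, daisy}, right has 0 { }.
      Root daisy: left subtree has 1 node {moss}, right has 0 { }.
  Root poppy: left subtree has 2 nodes {cedar, fig}, right has 0 { }.
    Root cedar: left subtree has 0 nodes { }, right has 1 {fig}.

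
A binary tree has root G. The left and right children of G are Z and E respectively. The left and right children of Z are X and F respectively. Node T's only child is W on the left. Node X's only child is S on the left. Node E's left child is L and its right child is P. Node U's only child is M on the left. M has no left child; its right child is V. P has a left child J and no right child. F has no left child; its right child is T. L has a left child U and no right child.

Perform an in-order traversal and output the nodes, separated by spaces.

S X Z F W T G M V U L E J P

In-order visits the left subtree, then the node, then the right subtree.
At G: go left to Z.
  At Z: go left to X.
    At X: go left to S.
      S is a leaf — visit S.
    Visit X.
    At X: no right child.
  Visit Z.
  At Z: go right to F.
    At F: no left child.
    Visit F.
    At F: go right to T.
      At T: go left to W.
        W is a leaf — visit W.
      Visit T.
      At T: no right child.
Visit G.
At G: go right to E.
  At E: go left to L.
    At L: go left to U.
      At U: go left to M.
        At M: no left child.
        Visit M.
        At M: go right to V.
          V is a leaf — visit V.
      Visit U.
      At U: no right child.
    Visit L.
    At L: no right child.
  Visit E.
  At E: go right to P.
    At P: go left to J.
      J is a leaf — visit J.
    Visit P.
    At P: no right child.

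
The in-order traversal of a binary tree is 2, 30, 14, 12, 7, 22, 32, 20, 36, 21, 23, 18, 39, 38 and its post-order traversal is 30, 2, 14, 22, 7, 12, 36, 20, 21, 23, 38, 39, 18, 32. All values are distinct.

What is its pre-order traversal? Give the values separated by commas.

The last element of post-order is the root; it splits in-order into left and right subtrees.
Root 32: left subtree has 6 nodes {2, 30, 14, 12, 7, 22}, right has 7 {20, 36, 21, 23, 18, 39, 38}.
  Root 12: left subtree has 3 nodes {2, 30, 14}, right has 2 {7, 22}.
    Root 14: left subtree has 2 nodes {2, 30}, right has 0 { }.
      Root 2: left subtree has 0 nodes { }, right has 1 {30}.
    Root 7: left subtree has 0 nodes { }, right has 1 {22}.
  Root 18: left subtree has 4 nodes {20, 36, 21, 23}, right has 2 {39, 38}.
    Root 23: left subtree has 3 nodes {20, 36, 21}, right has 0 { }.
      Root 21: left subtree has 2 nodes {20, 36}, right has 0 { }.
        Root 20: left subtree has 0 nodes { }, right has 1 {36}.
    Root 39: left subtree has 0 nodes { }, right has 1 {38}.

32, 12, 14, 2, 30, 7, 22, 18, 23, 21, 20, 36, 39, 38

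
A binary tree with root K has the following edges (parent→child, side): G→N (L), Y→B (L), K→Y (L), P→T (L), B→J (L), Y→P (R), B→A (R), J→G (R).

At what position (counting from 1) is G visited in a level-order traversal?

Level-order visits nodes level by level from the root, left to right within each level.
Level 0: K
Level 1: Y
Level 2: B, P
Level 3: J, A, T
Level 4: G
Level 5: N
Full level-order sequence: K, Y, B, P, J, A, T, G, N.

8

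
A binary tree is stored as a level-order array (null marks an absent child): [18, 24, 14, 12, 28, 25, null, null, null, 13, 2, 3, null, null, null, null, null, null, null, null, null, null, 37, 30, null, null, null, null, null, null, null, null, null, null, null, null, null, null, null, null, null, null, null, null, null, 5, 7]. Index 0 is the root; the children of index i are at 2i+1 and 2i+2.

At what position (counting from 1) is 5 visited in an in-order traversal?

In-order visits the left subtree, then the node, then the right subtree.
At 18: go left to 24.
  At 24: go left to 12.
    12 is a leaf — visit 12.
  Visit 24.
  At 24: go right to 28.
    At 28: go left to 13.
      13 is a leaf — visit 13.
    Visit 28.
    At 28: go right to 2.
      At 2: no left child.
      Visit 2.
      At 2: go right to 37.
        At 37: go left to 5.
          5 is a leaf — visit 5.
        Visit 37.
        At 37: go right to 7.
          7 is a leaf — visit 7.
Visit 18.
At 18: go right to 14.
  At 14: go left to 25.
    At 25: go left to 3.
      At 3: go left to 30.
        30 is a leaf — visit 30.
      Visit 3.
      At 3: no right child.
    Visit 25.
    At 25: no right child.
  Visit 14.
  At 14: no right child.
Full in-order sequence: 12, 24, 13, 28, 2, 5, 37, 7, 18, 30, 3, 25, 14.

6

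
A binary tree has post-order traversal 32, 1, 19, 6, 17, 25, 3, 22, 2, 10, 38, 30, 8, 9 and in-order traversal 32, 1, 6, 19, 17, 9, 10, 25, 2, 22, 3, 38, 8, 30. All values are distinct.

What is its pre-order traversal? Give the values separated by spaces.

9 17 6 1 32 19 8 38 10 2 25 22 3 30

The last element of post-order is the root; it splits in-order into left and right subtrees.
Root 9: left subtree has 5 nodes {32, 1, 6, 19, 17}, right has 8 {10, 25, 2, 22, 3, 38, 8, 30}.
  Root 17: left subtree has 4 nodes {32, 1, 6, 19}, right has 0 { }.
    Root 6: left subtree has 2 nodes {32, 1}, right has 1 {19}.
      Root 1: left subtree has 1 node {32}, right has 0 { }.
  Root 8: left subtree has 6 nodes {10, 25, 2, 22, 3, 38}, right has 1 {30}.
    Root 38: left subtree has 5 nodes {10, 25, 2, 22, 3}, right has 0 { }.
      Root 10: left subtree has 0 nodes { }, right has 4 {25, 2, 22, 3}.
        Root 2: left subtree has 1 node {25}, right has 2 {22, 3}.
          Root 22: left subtree has 0 nodes { }, right has 1 {3}.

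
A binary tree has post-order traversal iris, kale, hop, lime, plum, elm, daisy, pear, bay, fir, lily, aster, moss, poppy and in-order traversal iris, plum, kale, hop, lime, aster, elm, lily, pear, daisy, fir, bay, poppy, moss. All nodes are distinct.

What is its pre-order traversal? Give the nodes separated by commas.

poppy, aster, plum, iris, lime, hop, kale, lily, elm, fir, pear, daisy, bay, moss

The last element of post-order is the root; it splits in-order into left and right subtrees.
Root poppy: left subtree has 12 nodes {iris, plum, kale, hop, lime, aster, elm, lily, pear, daisy, fir, bay}, right has 1 {moss}.
  Root aster: left subtree has 5 nodes {iris, plum, kale, hop, lime}, right has 6 {elm, lily, pear, daisy, fir, bay}.
    Root plum: left subtree has 1 node {iris}, right has 3 {kale, hop, lime}.
      Root lime: left subtree has 2 nodes {kale, hop}, right has 0 { }.
        Root hop: left subtree has 1 node {kale}, right has 0 { }.
    Root lily: left subtree has 1 node {elm}, right has 4 {pear, daisy, fir, bay}.
      Root fir: left subtree has 2 nodes {pear, daisy}, right has 1 {bay}.
        Root pear: left subtree has 0 nodes { }, right has 1 {daisy}.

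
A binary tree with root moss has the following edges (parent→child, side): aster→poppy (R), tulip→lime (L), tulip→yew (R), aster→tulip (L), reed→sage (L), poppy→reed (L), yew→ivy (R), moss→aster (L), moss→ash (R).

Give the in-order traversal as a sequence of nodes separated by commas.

In-order visits the left subtree, then the node, then the right subtree.
At moss: go left to aster.
  At aster: go left to tulip.
    At tulip: go left to lime.
      lime is a leaf — visit lime.
    Visit tulip.
    At tulip: go right to yew.
      At yew: no left child.
      Visit yew.
      At yew: go right to ivy.
        ivy is a leaf — visit ivy.
  Visit aster.
  At aster: go right to poppy.
    At poppy: go left to reed.
      At reed: go left to sage.
        sage is a leaf — visit sage.
      Visit reed.
      At reed: no right child.
    Visit poppy.
    At poppy: no right child.
Visit moss.
At moss: go right to ash.
  ash is a leaf — visit ash.

lime, tulip, yew, ivy, aster, sage, reed, poppy, moss, ash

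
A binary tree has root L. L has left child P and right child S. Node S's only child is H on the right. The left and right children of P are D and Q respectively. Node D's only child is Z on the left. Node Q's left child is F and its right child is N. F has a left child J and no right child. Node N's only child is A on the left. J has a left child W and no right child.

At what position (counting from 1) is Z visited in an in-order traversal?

In-order visits the left subtree, then the node, then the right subtree.
At L: go left to P.
  At P: go left to D.
    At D: go left to Z.
      Z is a leaf — visit Z.
    Visit D.
    At D: no right child.
  Visit P.
  At P: go right to Q.
    At Q: go left to F.
      At F: go left to J.
        At J: go left to W.
          W is a leaf — visit W.
        Visit J.
        At J: no right child.
      Visit F.
      At F: no right child.
    Visit Q.
    At Q: go right to N.
      At N: go left to A.
        A is a leaf — visit A.
      Visit N.
      At N: no right child.
Visit L.
At L: go right to S.
  At S: no left child.
  Visit S.
  At S: go right to H.
    H is a leaf — visit H.
Full in-order sequence: Z, D, P, W, J, F, Q, A, N, L, S, H.

1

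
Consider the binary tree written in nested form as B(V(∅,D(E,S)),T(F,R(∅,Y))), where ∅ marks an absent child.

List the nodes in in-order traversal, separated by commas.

V, E, D, S, B, F, T, R, Y

In-order visits the left subtree, then the node, then the right subtree.
At B: go left to V.
  At V: no left child.
  Visit V.
  At V: go right to D.
    At D: go left to E.
      E is a leaf — visit E.
    Visit D.
    At D: go right to S.
      S is a leaf — visit S.
Visit B.
At B: go right to T.
  At T: go left to F.
    F is a leaf — visit F.
  Visit T.
  At T: go right to R.
    At R: no left child.
    Visit R.
    At R: go right to Y.
      Y is a leaf — visit Y.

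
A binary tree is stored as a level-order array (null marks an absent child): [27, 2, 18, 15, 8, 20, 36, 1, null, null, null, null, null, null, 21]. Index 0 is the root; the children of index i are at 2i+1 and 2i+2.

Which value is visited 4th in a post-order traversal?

2

Post-order visits the left subtree, then the right subtree, then the node.
At 27: go left to 2.
  At 2: go left to 15.
    At 15: go left to 1.
      1 is a leaf — visit 1.
    At 15: no right child.
    Visit 15.
  At 2: go right to 8.
    8 is a leaf — visit 8.
  Visit 2.
At 27: go right to 18.
  At 18: go left to 20.
    20 is a leaf — visit 20.
  At 18: go right to 36.
    At 36: no left child.
    At 36: go right to 21.
      21 is a leaf — visit 21.
    Visit 36.
  Visit 18.
Visit 27.
Full post-order sequence: 1, 15, 8, 2, 20, 21, 36, 18, 27.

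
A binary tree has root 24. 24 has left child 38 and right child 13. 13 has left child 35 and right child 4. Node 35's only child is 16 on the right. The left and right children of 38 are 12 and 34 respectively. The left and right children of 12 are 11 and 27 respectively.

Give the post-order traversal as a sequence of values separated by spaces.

Post-order visits the left subtree, then the right subtree, then the node.
At 24: go left to 38.
  At 38: go left to 12.
    At 12: go left to 11.
      11 is a leaf — visit 11.
    At 12: go right to 27.
      27 is a leaf — visit 27.
    Visit 12.
  At 38: go right to 34.
    34 is a leaf — visit 34.
  Visit 38.
At 24: go right to 13.
  At 13: go left to 35.
    At 35: no left child.
    At 35: go right to 16.
      16 is a leaf — visit 16.
    Visit 35.
  At 13: go right to 4.
    4 is a leaf — visit 4.
  Visit 13.
Visit 24.

11 27 12 34 38 16 35 4 13 24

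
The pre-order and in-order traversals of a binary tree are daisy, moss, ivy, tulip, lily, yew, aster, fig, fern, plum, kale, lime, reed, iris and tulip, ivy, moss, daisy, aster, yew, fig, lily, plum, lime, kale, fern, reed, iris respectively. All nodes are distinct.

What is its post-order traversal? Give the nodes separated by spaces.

The first element of pre-order is the root; it splits in-order into left and right subtrees.
Root daisy: left subtree has 3 nodes {tulip, ivy, moss}, right has 10 {aster, yew, fig, lily, plum, lime, kale, fern, reed, iris}.
  Root moss: left subtree has 2 nodes {tulip, ivy}, right has 0 { }.
    Root ivy: left subtree has 1 node {tulip}, right has 0 { }.
  Root lily: left subtree has 3 nodes {aster, yew, fig}, right has 6 {plum, lime, kale, fern, reed, iris}.
    Root yew: left subtree has 1 node {aster}, right has 1 {fig}.
    Root fern: left subtree has 3 nodes {plum, lime, kale}, right has 2 {reed, iris}.
      Root plum: left subtree has 0 nodes { }, right has 2 {lime, kale}.
        Root kale: left subtree has 1 node {lime}, right has 0 { }.
      Root reed: left subtree has 0 nodes { }, right has 1 {iris}.

tulip ivy moss aster fig yew lime kale plum iris reed fern lily daisy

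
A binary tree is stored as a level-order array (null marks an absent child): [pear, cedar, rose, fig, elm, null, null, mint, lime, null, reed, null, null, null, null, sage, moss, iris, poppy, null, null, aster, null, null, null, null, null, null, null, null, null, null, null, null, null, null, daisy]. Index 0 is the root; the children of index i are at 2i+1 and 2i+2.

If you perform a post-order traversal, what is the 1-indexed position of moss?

Post-order visits the left subtree, then the right subtree, then the node.
At pear: go left to cedar.
  At cedar: go left to fig.
    At fig: go left to mint.
      At mint: go left to sage.
        sage is a leaf — visit sage.
      At mint: go right to moss.
        moss is a leaf — visit moss.
      Visit mint.
    At fig: go right to lime.
      At lime: go left to iris.
        At iris: no left child.
        At iris: go right to daisy.
          daisy is a leaf — visit daisy.
        Visit iris.
      At lime: go right to poppy.
        poppy is a leaf — visit poppy.
      Visit lime.
    Visit fig.
  At cedar: go right to elm.
    At elm: no left child.
    At elm: go right to reed.
      At reed: go left to aster.
        aster is a leaf — visit aster.
      At reed: no right child.
      Visit reed.
    Visit elm.
  Visit cedar.
At pear: go right to rose.
  rose is a leaf — visit rose.
Visit pear.
Full post-order sequence: sage, moss, mint, daisy, iris, poppy, lime, fig, aster, reed, elm, cedar, rose, pear.

2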